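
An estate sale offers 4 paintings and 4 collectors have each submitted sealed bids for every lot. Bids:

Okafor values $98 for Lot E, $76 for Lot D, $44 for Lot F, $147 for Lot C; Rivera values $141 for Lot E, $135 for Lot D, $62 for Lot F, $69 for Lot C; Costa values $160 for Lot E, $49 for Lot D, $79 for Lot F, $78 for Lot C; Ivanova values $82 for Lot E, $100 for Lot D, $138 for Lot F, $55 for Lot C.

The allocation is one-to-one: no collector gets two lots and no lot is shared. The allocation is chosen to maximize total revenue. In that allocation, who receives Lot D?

This is a one-to-one assignment (maximum-weight bipartite matching).
Optimal: Okafor→Lot C ($147), Rivera→Lot D ($135), Costa→Lot E ($160), Ivanova→Lot F ($138) — total 147+135+160+138 = $580.
Row-greedy (each collector in turn takes its best remaining lot) gives $467, worse by 113.
Next-best assignment: Okafor→Lot C, Rivera→Lot E, Costa→Lot D, Ivanova→Lot F = $475.
Swapping Okafor↔Rivera (Okafor→Lot D $76, Rivera→Lot C $69) loses 137.
Rivera's own top lot is Lot E ($141), but forcing Rivera→Lot E and reassigning the rest optimally gives only $475 — worse by 105.

Rivera receives Lot D.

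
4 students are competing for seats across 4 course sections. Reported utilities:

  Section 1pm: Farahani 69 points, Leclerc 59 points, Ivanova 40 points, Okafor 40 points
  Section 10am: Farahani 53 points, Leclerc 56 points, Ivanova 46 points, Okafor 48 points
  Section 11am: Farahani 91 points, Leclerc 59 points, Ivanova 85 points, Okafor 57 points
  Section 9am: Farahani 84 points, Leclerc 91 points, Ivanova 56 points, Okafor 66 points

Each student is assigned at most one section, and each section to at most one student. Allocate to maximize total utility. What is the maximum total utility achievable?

Max total: 293 points

Optimal: Farahani→Section 1pm (69 points), Leclerc→Section 9am (91 points), Ivanova→Section 11am (85 points), Okafor→Section 10am (48 points) — total 69+91+85+48 = 293 points.
Column-greedy (each section in turn goes to its best remaining student) gives 276 points, worse by 17.
Next-best assignment: Farahani→Section 1pm, Leclerc→Section 10am, Ivanova→Section 11am, Okafor→Section 9am = 276 points.
No other one-to-one assignment exceeds 293 points.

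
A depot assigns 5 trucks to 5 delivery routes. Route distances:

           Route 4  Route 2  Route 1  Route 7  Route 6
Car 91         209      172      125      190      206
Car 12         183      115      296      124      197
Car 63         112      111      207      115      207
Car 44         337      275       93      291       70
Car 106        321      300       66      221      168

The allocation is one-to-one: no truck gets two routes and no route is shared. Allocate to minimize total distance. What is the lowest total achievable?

Optimal: Car 91→Route 2 (172 km), Car 12→Route 7 (124 km), Car 63→Route 4 (112 km), Car 44→Route 6 (70 km), Car 106→Route 1 (66 km) — total 172+124+112+70+66 = 544 km.
Next-best assignment: Car 91→Route 7, Car 12→Route 2, Car 63→Route 4, Car 44→Route 6, Car 106→Route 1 = 553 km.
Swapping Car 63↔Car 106 (Car 63→Route 1 207 km, Car 106→Route 4 321 km) adds 350.
Every other assignment is strictly worse.

Min total: 544 km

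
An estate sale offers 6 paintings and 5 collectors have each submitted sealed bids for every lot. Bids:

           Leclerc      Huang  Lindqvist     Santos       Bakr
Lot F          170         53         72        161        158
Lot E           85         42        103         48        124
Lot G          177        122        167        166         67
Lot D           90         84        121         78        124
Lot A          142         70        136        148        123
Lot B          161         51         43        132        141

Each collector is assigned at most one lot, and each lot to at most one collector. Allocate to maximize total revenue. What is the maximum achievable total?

Maximum total: $718

This is a one-to-one assignment (maximum-weight bipartite matching).
Optimal: Leclerc→Lot B ($161), Huang→Lot D ($84), Lindqvist→Lot G ($167), Santos→Lot A ($148), Bakr→Lot F ($158) — total 161+84+167+148+158 = $718.
Max-entry greedy (repeatedly take the single best remaining cell) gives $699, worse by 19.
Next-best assignment: Leclerc→Lot F, Huang→Lot D, Lindqvist→Lot G, Santos→Lot A, Bakr→Lot B = $710.
Every other assignment is strictly worse.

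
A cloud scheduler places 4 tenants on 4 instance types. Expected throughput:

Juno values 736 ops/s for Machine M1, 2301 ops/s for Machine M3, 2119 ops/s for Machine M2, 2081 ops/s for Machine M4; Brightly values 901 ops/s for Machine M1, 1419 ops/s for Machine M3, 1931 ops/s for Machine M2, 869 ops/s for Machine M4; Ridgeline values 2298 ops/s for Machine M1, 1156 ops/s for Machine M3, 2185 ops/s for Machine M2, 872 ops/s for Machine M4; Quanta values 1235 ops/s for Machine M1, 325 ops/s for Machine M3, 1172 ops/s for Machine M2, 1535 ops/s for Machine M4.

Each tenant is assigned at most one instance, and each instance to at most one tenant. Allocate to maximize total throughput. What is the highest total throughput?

Max total: 8065 ops/s

Optimal: Juno→Machine M3 (2301 ops/s), Brightly→Machine M2 (1931 ops/s), Ridgeline→Machine M1 (2298 ops/s), Quanta→Machine M4 (1535 ops/s) — total 2301+1931+2298+1535 = 8065 ops/s.
Next-best assignment: Juno→Machine M2, Brightly→Machine M3, Ridgeline→Machine M1, Quanta→Machine M4 = 7371 ops/s.
No other one-to-one assignment exceeds 8065 ops/s.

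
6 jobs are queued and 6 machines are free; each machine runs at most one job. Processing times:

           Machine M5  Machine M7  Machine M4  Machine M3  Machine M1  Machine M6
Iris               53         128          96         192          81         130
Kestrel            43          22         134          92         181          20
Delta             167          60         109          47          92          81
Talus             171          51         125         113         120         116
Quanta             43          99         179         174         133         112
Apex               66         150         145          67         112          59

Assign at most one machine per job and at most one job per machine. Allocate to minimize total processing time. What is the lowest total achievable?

Min total: 369 min

This is a one-to-one assignment (minimum-cost bipartite matching).
Optimal: Iris→Machine M4 (96 min), Kestrel→Machine M6 (20 min), Delta→Machine M3 (47 min), Talus→Machine M7 (51 min), Quanta→Machine M5 (43 min), Apex→Machine M1 (112 min) — total 96+20+47+51+43+112 = 369 min.
Row-greedy (each job in turn takes its cheapest remaining machine) gives 449 min, worse by 80.
Checked against all permutations: 369 min is optimal.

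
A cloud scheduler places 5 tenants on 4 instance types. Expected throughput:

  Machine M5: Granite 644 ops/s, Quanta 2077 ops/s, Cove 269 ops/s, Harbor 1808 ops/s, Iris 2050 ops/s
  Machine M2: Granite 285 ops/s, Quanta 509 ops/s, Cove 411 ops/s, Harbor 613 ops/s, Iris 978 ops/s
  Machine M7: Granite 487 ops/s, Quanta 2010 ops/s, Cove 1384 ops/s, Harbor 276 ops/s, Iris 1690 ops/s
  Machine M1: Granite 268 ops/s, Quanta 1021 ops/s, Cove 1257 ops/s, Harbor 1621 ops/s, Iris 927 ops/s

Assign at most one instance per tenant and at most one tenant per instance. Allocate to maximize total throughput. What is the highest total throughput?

Max total: 6092 ops/s

Treat this as an assignment problem: match each tenant to one instance.
Optimal: Iris→Machine M5 (2050 ops/s), Cove→Machine M2 (411 ops/s), Quanta→Machine M7 (2010 ops/s), Harbor→Machine M1 (1621 ops/s) — total 2050+411+2010+1621 = 6092 ops/s.
Column-greedy (each instance in turn goes to its best remaining tenant) gives 6060 ops/s, worse by 32.
Checked against all permutations: 6092 ops/s is optimal.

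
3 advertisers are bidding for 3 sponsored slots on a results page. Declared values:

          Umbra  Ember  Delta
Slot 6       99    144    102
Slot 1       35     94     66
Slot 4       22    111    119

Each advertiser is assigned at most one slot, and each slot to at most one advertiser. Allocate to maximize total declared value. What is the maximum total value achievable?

Optimal: Umbra→Slot 6 ($99), Ember→Slot 1 ($94), Delta→Slot 4 ($119) — total 99+94+119 = $312.
Column-greedy (each slot in turn goes to its best remaining advertiser) gives $232, worse by 80.
Next-best assignment: Umbra→Slot 1, Ember→Slot 6, Delta→Slot 4 = $298.
Swapping Delta↔Umbra (Delta→Slot 6 $102, Umbra→Slot 4 $22) loses 94.
Every other assignment is strictly worse.

Maximum total: $312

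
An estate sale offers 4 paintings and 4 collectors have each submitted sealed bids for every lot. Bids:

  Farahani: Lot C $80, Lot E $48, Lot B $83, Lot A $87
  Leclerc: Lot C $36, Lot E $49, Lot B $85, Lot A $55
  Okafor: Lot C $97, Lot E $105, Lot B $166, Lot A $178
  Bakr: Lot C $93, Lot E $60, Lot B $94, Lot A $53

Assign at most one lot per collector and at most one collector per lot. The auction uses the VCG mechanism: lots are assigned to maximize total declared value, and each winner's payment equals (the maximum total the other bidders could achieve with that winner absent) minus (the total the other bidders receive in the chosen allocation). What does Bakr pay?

Bakr pays $32.

Efficient allocation: Farahani→Lot E ($48), Leclerc→Lot B ($85), Okafor→Lot A ($178), Bakr→Lot C ($93); total welfare W = $404.
Bakr receives Lot C at value $93, so the others get W − 93 = $311.
Without Bakr: best allocation of the remaining 3 bidders over all 4 lots is Farahani→Lot C ($80), Leclerc→Lot B ($85), Okafor→Lot A ($178), total $343.
VCG payment = (others' best without Bakr) − (others' welfare with Bakr) = 343 − 311 = $32.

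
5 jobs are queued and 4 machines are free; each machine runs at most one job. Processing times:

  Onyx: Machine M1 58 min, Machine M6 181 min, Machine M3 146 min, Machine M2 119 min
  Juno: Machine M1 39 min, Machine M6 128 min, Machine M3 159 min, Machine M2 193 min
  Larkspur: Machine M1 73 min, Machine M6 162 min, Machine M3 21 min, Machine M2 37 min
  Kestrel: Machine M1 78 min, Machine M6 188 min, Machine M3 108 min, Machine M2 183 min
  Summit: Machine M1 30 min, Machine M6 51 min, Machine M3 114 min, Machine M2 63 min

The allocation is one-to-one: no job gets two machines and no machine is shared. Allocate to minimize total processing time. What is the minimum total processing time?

Minimum total: 230 min

This is the linear assignment problem.
Optimal: Juno→Machine M1 (39 min), Summit→Machine M6 (51 min), Larkspur→Machine M3 (21 min), Onyx→Machine M2 (119 min) — total 39+51+21+119 = 230 min.
Min-entry greedy (repeatedly take the single cheapest remaining cell) gives 298 min, worse by 68.
Swapping Summit↔Onyx (Summit→Machine M2 63 min, Onyx→Machine M6 181 min) adds 74.
No other one-to-one assignment undercuts 230 min.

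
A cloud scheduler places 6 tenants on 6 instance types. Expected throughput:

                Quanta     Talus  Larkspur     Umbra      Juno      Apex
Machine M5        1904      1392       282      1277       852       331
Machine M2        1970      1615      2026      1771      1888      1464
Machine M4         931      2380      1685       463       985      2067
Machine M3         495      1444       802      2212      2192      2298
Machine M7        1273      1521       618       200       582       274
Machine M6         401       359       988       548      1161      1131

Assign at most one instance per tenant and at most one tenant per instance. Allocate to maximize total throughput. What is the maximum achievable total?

This is a one-to-one assignment (maximum-weight bipartite matching).
Optimal: Quanta→Machine M5 (1904 ops/s), Talus→Machine M7 (1521 ops/s), Larkspur→Machine M2 (2026 ops/s), Umbra→Machine M3 (2212 ops/s), Juno→Machine M6 (1161 ops/s), Apex→Machine M4 (2067 ops/s) — total 1904+1521+2026+2212+1161+2067 = 10891 ops/s.
Max-entry greedy (repeatedly take the single best remaining cell) gives 9969 ops/s, worse by 922.
Checked against all permutations: 10891 ops/s is optimal.

Maximum total: 10891 ops/s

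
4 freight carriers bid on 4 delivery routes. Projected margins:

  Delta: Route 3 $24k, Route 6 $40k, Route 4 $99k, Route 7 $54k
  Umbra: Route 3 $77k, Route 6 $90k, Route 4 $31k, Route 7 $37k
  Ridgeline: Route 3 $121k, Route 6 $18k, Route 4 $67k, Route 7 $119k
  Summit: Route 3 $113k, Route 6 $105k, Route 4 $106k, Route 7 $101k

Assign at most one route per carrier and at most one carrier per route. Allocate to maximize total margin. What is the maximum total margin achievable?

Maximum total: $421k

Optimal: Delta→Route 4 ($99k), Umbra→Route 6 ($90k), Ridgeline→Route 7 ($119k), Summit→Route 3 ($113k) — total 99+90+119+113 = $421k.
Max-entry greedy (repeatedly take the single best remaining cell) gives $371k, worse by 50.
Next-best assignment: Delta→Route 4, Umbra→Route 6, Ridgeline→Route 3, Summit→Route 7 = $411k.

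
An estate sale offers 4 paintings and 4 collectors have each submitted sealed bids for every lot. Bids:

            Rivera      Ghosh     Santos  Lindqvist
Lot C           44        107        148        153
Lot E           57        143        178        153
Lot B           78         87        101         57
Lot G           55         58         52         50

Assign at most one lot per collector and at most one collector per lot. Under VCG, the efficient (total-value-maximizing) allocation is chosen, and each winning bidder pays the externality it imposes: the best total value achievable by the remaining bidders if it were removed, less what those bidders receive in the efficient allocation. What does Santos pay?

Santos pays $79.

Efficient allocation: Rivera→Lot G ($55), Ghosh→Lot B ($87), Santos→Lot E ($178), Lindqvist→Lot C ($153); total welfare W = $473.
Santos receives Lot E at value $178, so the others get W − 178 = $295.
Without Santos: best allocation of the remaining 3 bidders over all 4 lots is Rivera→Lot B ($78), Ghosh→Lot E ($143), Lindqvist→Lot C ($153), total $374.
VCG payment = (others' best without Santos) − (others' welfare with Santos) = 374 − 295 = $79.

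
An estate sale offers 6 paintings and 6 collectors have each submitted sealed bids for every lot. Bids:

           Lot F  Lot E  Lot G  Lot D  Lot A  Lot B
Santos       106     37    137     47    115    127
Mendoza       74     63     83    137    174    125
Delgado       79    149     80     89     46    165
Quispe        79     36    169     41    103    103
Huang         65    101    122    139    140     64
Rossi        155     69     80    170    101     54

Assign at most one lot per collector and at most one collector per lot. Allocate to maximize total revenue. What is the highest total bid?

Optimal: Santos→Lot B ($127), Mendoza→Lot A ($174), Delgado→Lot E ($149), Quispe→Lot G ($169), Huang→Lot D ($139), Rossi→Lot F ($155) — total 127+174+149+169+139+155 = $913.
Row-greedy (each collector in turn takes its best remaining lot) gives $763, worse by 150.
Next-best assignment: Santos→Lot F, Mendoza→Lot A, Delgado→Lot B, Quispe→Lot G, Huang→Lot E, Rossi→Lot D = $885.
Swapping Santos↔Quispe (Santos→Lot G $137, Quispe→Lot B $103) loses 56.

Maximum total: $913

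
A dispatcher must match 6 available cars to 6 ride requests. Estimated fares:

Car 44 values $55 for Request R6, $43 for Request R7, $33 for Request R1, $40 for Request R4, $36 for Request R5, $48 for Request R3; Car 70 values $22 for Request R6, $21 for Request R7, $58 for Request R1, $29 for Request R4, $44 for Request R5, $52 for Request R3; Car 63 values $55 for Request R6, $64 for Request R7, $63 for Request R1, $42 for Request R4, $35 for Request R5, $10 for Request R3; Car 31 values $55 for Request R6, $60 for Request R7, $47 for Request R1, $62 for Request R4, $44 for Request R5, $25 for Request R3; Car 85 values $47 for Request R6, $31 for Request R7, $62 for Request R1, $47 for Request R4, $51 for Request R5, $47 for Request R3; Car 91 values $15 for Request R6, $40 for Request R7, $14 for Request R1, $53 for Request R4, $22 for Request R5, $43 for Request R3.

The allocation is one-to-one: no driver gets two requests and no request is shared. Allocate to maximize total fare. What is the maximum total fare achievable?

This is a one-to-one assignment (maximum-weight bipartite matching).
Optimal: Car 44→Request R6 ($55), Car 70→Request R3 ($52), Car 63→Request R1 ($63), Car 31→Request R7 ($60), Car 85→Request R5 ($51), Car 91→Request R4 ($53) — total 55+52+63+60+51+53 = $334.
Max-entry greedy (repeatedly take the single best remaining cell) gives $317, worse by 17.
Next-best assignment: Car 44→Request R6, Car 70→Request R1, Car 63→Request R7, Car 31→Request R4, Car 85→Request R5, Car 91→Request R3 = $333.

Max total: $334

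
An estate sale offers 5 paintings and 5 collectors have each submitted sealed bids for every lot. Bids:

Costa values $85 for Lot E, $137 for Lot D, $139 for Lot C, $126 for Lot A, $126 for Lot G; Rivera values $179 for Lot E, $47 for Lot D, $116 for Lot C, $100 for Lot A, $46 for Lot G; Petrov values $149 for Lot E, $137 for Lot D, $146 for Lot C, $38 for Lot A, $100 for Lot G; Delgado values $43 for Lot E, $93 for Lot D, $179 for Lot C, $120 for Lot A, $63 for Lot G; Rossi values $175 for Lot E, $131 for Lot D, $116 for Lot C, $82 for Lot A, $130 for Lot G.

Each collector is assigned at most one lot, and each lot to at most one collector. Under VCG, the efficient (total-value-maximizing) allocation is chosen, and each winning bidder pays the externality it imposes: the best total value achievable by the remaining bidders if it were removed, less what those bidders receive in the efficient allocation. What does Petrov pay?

Petrov pays $11.

Efficient allocation: Costa→Lot A ($126), Rivera→Lot E ($179), Petrov→Lot D ($137), Delgado→Lot C ($179), Rossi→Lot G ($130); total welfare W = $751.
Petrov receives Lot D at value $137, so the others get W − 137 = $614.
Without Petrov: best allocation of the remaining 4 bidders over all 5 lots is Costa→Lot D ($137), Rivera→Lot E ($179), Delgado→Lot C ($179), Rossi→Lot G ($130), total $625.
VCG payment = (others' best without Petrov) − (others' welfare with Petrov) = 625 − 614 = $11.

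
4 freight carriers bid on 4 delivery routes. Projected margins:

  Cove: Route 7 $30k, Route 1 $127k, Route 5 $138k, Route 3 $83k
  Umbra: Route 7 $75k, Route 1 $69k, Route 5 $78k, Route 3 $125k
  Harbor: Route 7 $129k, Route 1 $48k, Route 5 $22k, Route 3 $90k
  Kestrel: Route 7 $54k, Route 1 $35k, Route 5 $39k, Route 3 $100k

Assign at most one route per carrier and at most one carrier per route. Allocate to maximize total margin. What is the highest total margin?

Optimal: Cove→Route 5 ($138k), Umbra→Route 1 ($69k), Harbor→Route 7 ($129k), Kestrel→Route 3 ($100k) — total 138+69+129+100 = $436k.
Next-best assignment: Cove→Route 1, Umbra→Route 5, Harbor→Route 7, Kestrel→Route 3 = $434k.
Every other assignment is strictly worse.

Maximum total: $436k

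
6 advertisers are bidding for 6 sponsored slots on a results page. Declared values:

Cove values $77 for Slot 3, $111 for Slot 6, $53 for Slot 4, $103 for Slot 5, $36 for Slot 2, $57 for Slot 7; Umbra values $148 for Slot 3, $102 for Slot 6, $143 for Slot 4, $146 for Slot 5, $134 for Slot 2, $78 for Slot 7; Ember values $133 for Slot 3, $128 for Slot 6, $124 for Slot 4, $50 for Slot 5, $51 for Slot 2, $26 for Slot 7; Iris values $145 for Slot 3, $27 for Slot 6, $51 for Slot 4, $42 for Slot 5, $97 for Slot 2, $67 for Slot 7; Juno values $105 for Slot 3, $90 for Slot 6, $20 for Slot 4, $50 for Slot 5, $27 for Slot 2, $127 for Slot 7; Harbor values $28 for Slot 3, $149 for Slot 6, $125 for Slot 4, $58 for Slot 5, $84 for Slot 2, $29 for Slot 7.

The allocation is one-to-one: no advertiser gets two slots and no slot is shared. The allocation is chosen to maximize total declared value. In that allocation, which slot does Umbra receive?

This is a one-to-one assignment (maximum-weight bipartite matching).
Optimal: Cove→Slot 5 ($103), Umbra→Slot 2 ($134), Ember→Slot 4 ($124), Iris→Slot 3 ($145), Juno→Slot 7 ($127), Harbor→Slot 6 ($149) — total 103+134+124+145+127+149 = $782.
Max-entry greedy (repeatedly take the single best remaining cell) gives $748, worse by 34.
Next-best assignment: Cove→Slot 5, Umbra→Slot 2, Ember→Slot 6, Iris→Slot 3, Juno→Slot 7, Harbor→Slot 4 = $762.
Umbra's own top slot is Slot 3 ($148), but forcing Umbra→Slot 3 and reassigning the rest optimally gives only $748 — worse by 34.

Umbra receives Slot 2.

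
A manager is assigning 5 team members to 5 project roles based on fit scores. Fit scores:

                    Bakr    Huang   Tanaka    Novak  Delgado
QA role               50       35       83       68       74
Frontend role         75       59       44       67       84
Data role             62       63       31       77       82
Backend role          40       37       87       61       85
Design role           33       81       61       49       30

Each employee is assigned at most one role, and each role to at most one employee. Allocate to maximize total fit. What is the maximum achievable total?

Optimal: Bakr→Frontend role (75 pts), Huang→Design role (81 pts), Tanaka→QA role (83 pts), Novak→Data role (77 pts), Delgado→Backend role (85 pts) — total 75+81+83+77+85 = 401 pts.
Max-entry greedy (repeatedly take the single best remaining cell) gives 379 pts, worse by 22.
Next-best assignment: Bakr→Frontend role, Huang→Design role, Tanaka→Backend role, Novak→Data role, Delgado→QA role = 394 pts.
Checked against all permutations: 401 pts is optimal.

Max total: 401 pts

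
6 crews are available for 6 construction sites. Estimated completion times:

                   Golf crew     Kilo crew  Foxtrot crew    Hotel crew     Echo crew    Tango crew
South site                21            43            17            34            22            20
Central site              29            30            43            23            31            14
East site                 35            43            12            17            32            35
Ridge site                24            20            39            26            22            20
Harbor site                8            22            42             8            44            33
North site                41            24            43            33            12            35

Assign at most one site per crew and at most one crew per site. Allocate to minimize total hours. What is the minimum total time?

Optimal: Golf crew→South site (21 hours), Kilo crew→Ridge site (20 hours), Foxtrot crew→East site (12 hours), Hotel crew→Harbor site (8 hours), Echo crew→North site (12 hours), Tango crew→Central site (14 hours) — total 21+20+12+8+12+14 = 87 hours.
Column-greedy (each site in turn goes to its cheapest remaining crew) gives 88 hours, worse by 1.
Next-best assignment: Golf crew→Harbor site, Kilo crew→Ridge site, Foxtrot crew→South site, Hotel crew→East site, Echo crew→North site, Tango crew→Central site = 88 hours.

Minimum total: 87 hours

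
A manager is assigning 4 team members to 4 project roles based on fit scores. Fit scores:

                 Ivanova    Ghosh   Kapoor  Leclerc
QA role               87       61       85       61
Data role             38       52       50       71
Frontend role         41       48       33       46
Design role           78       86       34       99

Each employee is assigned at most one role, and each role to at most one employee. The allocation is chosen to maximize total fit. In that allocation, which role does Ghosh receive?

Ghosh receives Frontend role.

Optimal: Ivanova→QA role (87 pts), Ghosh→Frontend role (48 pts), Kapoor→Data role (50 pts), Leclerc→Design role (99 pts) — total 87+48+50+99 = 284 pts.
Row-greedy (each employee in turn takes its best remaining role) gives 269 pts, worse by 15.
Next-best assignment: Ivanova→Frontend role, Ghosh→Design role, Kapoor→QA role, Leclerc→Data role = 283 pts.
Every other assignment is strictly worse.
Ghosh's own top role is Design role (86 pts), but forcing Ghosh→Design role and reassigning the rest optimally gives only 283 pts — worse by 1.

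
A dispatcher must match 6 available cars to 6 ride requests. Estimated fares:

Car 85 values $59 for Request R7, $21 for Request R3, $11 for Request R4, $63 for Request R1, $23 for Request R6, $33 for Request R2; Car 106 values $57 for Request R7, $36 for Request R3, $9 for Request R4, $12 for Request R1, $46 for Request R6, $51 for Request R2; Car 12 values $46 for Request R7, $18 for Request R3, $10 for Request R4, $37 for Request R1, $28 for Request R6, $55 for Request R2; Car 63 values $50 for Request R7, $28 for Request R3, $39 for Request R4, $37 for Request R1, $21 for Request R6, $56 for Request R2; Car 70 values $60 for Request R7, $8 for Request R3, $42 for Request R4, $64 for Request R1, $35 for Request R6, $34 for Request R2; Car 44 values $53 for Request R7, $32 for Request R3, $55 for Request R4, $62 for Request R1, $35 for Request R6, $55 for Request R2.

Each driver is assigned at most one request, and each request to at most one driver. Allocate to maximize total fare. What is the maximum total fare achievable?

Optimal: Car 85→Request R7 ($59), Car 106→Request R6 ($46), Car 12→Request R2 ($55), Car 63→Request R3 ($28), Car 70→Request R1 ($64), Car 44→Request R4 ($55) — total 59+46+55+28+64+55 = $307.
Row-greedy (each driver in turn takes its best remaining request) gives $281, worse by 26.
Checked against all permutations: $307 is optimal.

Max total: $307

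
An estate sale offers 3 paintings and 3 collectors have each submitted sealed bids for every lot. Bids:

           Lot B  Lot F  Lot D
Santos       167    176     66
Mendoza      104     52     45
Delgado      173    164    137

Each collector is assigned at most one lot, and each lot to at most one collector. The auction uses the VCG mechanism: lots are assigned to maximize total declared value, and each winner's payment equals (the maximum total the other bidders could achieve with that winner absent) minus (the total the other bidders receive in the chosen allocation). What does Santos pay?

Santos pays $27.

Efficient allocation: Santos→Lot F ($176), Mendoza→Lot B ($104), Delgado→Lot D ($137); total welfare W = $417.
Santos receives Lot F at value $176, so the others get W − 176 = $241.
Without Santos: best allocation of the remaining 2 bidders over all 3 lots is Mendoza→Lot B ($104), Delgado→Lot F ($164), total $268.
VCG payment = (others' best without Santos) − (others' welfare with Santos) = 268 − 241 = $27.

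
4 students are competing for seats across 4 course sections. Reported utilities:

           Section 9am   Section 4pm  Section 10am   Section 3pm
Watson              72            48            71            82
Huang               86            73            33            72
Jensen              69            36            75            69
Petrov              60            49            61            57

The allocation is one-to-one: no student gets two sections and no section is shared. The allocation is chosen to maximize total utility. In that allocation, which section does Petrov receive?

Optimal: Watson→Section 3pm (82 points), Huang→Section 9am (86 points), Jensen→Section 10am (75 points), Petrov→Section 4pm (49 points) — total 82+86+75+49 = 292 points.
Petrov's own top section is Section 10am (61 points), but forcing Petrov→Section 10am and reassigning the rest optimally gives only 285 points — worse by 7.

Petrov receives Section 4pm.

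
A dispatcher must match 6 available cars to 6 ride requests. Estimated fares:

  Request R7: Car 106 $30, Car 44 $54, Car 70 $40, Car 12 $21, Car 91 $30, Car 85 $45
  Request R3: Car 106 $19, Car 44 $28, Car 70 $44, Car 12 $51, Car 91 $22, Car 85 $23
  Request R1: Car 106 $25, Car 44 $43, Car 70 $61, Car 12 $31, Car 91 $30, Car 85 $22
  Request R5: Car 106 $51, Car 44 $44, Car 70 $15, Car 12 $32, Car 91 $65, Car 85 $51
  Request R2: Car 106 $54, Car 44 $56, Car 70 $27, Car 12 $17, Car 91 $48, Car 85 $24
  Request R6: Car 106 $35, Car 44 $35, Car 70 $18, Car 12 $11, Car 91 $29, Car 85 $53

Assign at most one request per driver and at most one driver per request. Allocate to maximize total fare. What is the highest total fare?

Max total: $338

Optimal: Car 106→Request R2 ($54), Car 44→Request R7 ($54), Car 70→Request R1 ($61), Car 12→Request R3 ($51), Car 91→Request R5 ($65), Car 85→Request R6 ($53) — total 54+54+61+51+65+53 = $338.
Max-entry greedy (repeatedly take the single best remaining cell) gives $316, worse by 22.
Checked against all permutations: $338 is optimal.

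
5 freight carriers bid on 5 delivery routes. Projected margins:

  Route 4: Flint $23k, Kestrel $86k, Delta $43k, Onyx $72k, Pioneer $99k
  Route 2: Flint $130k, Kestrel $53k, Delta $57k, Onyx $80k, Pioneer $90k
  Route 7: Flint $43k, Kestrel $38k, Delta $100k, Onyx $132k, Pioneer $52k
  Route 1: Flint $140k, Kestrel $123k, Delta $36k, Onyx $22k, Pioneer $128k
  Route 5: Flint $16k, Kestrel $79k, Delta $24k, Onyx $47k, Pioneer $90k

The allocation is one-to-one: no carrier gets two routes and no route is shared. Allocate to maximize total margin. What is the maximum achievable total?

Optimal: Flint→Route 2 ($130k), Kestrel→Route 1 ($123k), Delta→Route 4 ($43k), Onyx→Route 7 ($132k), Pioneer→Route 5 ($90k) — total 130+123+43+132+90 = $518k.
Column-greedy (each route in turn goes to its best remaining carrier) gives $508k, worse by 10.
Next-best assignment: Flint→Route 2, Kestrel→Route 1, Delta→Route 7, Onyx→Route 4, Pioneer→Route 5 = $515k.

Maximum total: $518k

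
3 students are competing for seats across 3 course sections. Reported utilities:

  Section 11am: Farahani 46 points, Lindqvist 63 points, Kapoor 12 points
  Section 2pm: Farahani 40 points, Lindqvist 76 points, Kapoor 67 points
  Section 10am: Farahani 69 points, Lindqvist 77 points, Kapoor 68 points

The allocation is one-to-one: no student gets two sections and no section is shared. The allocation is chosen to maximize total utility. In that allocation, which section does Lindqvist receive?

Lindqvist receives Section 11am.

This is a one-to-one assignment (maximum-weight bipartite matching).
Optimal: Farahani→Section 10am (69 points), Lindqvist→Section 11am (63 points), Kapoor→Section 2pm (67 points) — total 69+63+67 = 199 points.
Max-entry greedy (repeatedly take the single best remaining cell) gives 190 points, worse by 9.
Swapping Kapoor↔Farahani (Kapoor→Section 10am 68 points, Farahani→Section 2pm 40 points) loses 28.
No other one-to-one assignment exceeds 199 points.
Lindqvist's own top section is Section 10am (77 points), but forcing Lindqvist→Section 10am and reassigning the rest optimally gives only 190 points — worse by 9.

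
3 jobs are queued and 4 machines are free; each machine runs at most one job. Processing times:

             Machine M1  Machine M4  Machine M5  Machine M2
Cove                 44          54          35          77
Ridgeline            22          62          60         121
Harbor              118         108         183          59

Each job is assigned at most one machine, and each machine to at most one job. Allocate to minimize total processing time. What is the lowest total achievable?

Minimum total: 116 min

This is a one-to-one assignment (minimum-cost bipartite matching).
Optimal: Cove→Machine M5 (35 min), Ridgeline→Machine M1 (22 min), Harbor→Machine M2 (59 min) — total 35+22+59 = 116 min.
Column-greedy (each machine in turn goes to its cheapest remaining job) gives 259 min, worse by 143.
Next-best assignment: Cove→Machine M4, Ridgeline→Machine M1, Harbor→Machine M2 = 135 min.
Swapping Harbor↔Cove (Harbor→Machine M5 183 min, Cove→Machine M2 77 min) adds 166.
No other one-to-one assignment undercuts 116 min.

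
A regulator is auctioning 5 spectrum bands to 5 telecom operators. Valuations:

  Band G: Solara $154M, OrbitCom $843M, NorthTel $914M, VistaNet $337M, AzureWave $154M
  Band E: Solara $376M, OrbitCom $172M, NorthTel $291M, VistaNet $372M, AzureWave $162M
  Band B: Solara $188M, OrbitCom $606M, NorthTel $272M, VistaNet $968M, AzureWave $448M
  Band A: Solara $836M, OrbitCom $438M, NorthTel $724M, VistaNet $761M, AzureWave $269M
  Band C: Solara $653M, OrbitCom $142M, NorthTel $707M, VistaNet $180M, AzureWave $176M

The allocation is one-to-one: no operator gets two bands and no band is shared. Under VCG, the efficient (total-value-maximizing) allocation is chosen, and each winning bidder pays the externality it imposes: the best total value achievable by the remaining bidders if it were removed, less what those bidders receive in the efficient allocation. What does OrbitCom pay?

OrbitCom pays $221M.

Efficient allocation: Solara→Band A ($836M), OrbitCom→Band G ($843M), NorthTel→Band C ($707M), VistaNet→Band B ($968M), AzureWave→Band E ($162M); total welfare W = $3516M.
OrbitCom receives Band G at value $843M, so the others get W − 843 = $2673M.
Without OrbitCom: best allocation of the remaining 4 bidders over all 5 bands is Solara→Band A ($836M), NorthTel→Band G ($914M), VistaNet→Band B ($968M), AzureWave→Band C ($176M), total $2894M.
VCG payment = (others' best without OrbitCom) − (others' welfare with OrbitCom) = 2894 − 2673 = $221M.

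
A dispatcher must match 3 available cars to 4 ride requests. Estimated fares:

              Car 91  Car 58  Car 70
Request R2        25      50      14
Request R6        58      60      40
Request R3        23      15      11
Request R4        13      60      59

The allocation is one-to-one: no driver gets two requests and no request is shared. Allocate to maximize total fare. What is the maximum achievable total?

Max total: $167

Optimal: Car 91→Request R6 ($58), Car 58→Request R2 ($50), Car 70→Request R4 ($59) — total 58+50+59 = $167.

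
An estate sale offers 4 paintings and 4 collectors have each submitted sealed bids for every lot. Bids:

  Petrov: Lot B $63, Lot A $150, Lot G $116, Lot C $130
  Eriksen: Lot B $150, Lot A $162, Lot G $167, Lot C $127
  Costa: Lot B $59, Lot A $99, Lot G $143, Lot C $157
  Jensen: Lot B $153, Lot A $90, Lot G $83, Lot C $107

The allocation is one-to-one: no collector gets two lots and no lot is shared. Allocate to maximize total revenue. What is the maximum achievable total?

Maximum total: $627

Optimal: Petrov→Lot A ($150), Eriksen→Lot G ($167), Costa→Lot C ($157), Jensen→Lot B ($153) — total 150+167+157+153 = $627.
Column-greedy (each lot in turn goes to its best remaining collector) gives $588, worse by 39.
Swapping Eriksen↔Costa (Eriksen→Lot C $127, Costa→Lot G $143) loses 54.
Every other assignment is strictly worse.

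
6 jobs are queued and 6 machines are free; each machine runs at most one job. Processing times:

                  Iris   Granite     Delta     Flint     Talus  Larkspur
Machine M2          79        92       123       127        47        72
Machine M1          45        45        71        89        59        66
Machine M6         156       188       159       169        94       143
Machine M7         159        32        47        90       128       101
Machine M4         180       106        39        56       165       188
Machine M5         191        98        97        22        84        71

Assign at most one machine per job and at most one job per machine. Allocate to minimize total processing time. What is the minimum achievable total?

Min total: 304 min

Optimal: Iris→Machine M1 (45 min), Granite→Machine M7 (32 min), Delta→Machine M4 (39 min), Flint→Machine M5 (22 min), Talus→Machine M6 (94 min), Larkspur→Machine M2 (72 min) — total 45+32+39+22+94+72 = 304 min.
Column-greedy (each machine in turn goes to its cheapest remaining job) gives 328 min, worse by 24.
Checked against all permutations: 304 min is optimal.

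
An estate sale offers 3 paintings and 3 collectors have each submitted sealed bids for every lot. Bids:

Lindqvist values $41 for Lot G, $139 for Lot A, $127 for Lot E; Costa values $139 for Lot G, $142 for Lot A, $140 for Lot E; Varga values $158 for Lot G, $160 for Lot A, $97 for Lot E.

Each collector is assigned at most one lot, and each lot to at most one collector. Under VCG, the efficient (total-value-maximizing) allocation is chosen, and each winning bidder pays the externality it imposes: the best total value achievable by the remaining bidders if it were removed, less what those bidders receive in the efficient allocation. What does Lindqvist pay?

Lindqvist pays $2.

Efficient allocation: Lindqvist→Lot A ($139), Costa→Lot E ($140), Varga→Lot G ($158); total welfare W = $437.
Lindqvist receives Lot A at value $139, so the others get W − 139 = $298.
Without Lindqvist: best allocation of the remaining 2 bidders over all 3 lots is Costa→Lot A ($142), Varga→Lot G ($158), total $300.
VCG payment = (others' best without Lindqvist) − (others' welfare with Lindqvist) = 300 − 298 = $2.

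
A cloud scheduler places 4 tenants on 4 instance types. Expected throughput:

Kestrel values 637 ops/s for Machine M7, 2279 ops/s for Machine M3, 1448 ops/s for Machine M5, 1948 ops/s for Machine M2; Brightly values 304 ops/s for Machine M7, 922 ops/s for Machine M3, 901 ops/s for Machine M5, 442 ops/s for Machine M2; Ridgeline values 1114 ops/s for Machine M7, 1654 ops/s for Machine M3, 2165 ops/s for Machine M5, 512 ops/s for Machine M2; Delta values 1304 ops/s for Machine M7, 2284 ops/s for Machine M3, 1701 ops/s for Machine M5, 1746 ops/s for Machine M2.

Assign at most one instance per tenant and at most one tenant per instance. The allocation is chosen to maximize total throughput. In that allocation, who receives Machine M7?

Brightly receives Machine M7.

Optimal: Kestrel→Machine M2 (1948 ops/s), Brightly→Machine M7 (304 ops/s), Ridgeline→Machine M5 (2165 ops/s), Delta→Machine M3 (2284 ops/s) — total 1948+304+2165+2284 = 6701 ops/s.
Swapping Kestrel↔Brightly (Kestrel→Machine M7 637 ops/s, Brightly→Machine M2 442 ops/s) loses 1173.
Every other assignment is strictly worse.
Brightly's own top instance is Machine M3 (922 ops/s), but forcing Brightly→Machine M3 and reassigning the rest optimally gives only 6339 ops/s — worse by 362.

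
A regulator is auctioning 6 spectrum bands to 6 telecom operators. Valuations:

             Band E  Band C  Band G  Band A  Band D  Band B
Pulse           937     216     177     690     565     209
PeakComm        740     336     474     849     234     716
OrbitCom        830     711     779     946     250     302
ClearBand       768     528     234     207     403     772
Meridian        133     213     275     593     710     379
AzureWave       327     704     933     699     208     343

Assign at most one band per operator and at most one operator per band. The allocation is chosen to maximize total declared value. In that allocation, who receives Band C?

OrbitCom receives Band C.

Optimal: Pulse→Band E ($937M), PeakComm→Band A ($849M), OrbitCom→Band C ($711M), ClearBand→Band B ($772M), Meridian→Band D ($710M), AzureWave→Band G ($933M) — total 937+849+711+772+710+933 = $4912M.
Row-greedy (each operator in turn takes its best remaining band) gives $4751M, worse by 161.
No other one-to-one assignment exceeds $4912M.
OrbitCom's own top band is Band A ($946M), but forcing OrbitCom→Band A and reassigning the rest optimally gives only $4770M — worse by 142.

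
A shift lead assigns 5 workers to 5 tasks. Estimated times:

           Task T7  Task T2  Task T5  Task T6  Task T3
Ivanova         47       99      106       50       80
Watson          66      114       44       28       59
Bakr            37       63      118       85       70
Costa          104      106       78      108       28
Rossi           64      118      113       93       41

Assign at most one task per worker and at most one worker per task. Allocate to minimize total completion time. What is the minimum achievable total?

This is the linear assignment problem.
Optimal: Ivanova→Task T6 (50 min), Watson→Task T5 (44 min), Bakr→Task T2 (63 min), Costa→Task T3 (28 min), Rossi→Task T7 (64 min) — total 50+44+63+28+64 = 249 min.
Min-entry greedy (repeatedly take the single cheapest remaining cell) gives 305 min, worse by 56.
Swapping Watson↔Rossi (Watson→Task T7 66 min, Rossi→Task T5 113 min) adds 71.

Min total: 249 min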